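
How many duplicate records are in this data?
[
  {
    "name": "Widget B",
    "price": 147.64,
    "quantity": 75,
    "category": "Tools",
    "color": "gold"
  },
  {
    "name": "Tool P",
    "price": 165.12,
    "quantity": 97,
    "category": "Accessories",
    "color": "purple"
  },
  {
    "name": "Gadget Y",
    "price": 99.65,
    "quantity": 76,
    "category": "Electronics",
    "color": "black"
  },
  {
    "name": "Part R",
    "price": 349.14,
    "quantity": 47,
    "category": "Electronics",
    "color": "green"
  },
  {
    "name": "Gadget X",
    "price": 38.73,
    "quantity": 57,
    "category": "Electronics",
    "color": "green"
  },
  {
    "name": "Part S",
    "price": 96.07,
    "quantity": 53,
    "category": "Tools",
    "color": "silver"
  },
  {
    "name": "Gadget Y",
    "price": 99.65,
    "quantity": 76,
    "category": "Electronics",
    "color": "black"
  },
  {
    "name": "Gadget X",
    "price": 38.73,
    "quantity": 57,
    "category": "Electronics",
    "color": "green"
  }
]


Checking 8 records for duplicates:

  Row 1: Widget B ($147.64, qty 75)
  Row 2: Tool P ($165.12, qty 97)
  Row 3: Gadget Y ($99.65, qty 76)
  Row 4: Part R ($349.14, qty 47)
  Row 5: Gadget X ($38.73, qty 57)
  Row 6: Part S ($96.07, qty 53)
  Row 7: Gadget Y ($99.65, qty 76) <-- DUPLICATE
  Row 8: Gadget X ($38.73, qty 57) <-- DUPLICATE

Duplicates found: 2
Unique records: 6

2 duplicates, 6 unique


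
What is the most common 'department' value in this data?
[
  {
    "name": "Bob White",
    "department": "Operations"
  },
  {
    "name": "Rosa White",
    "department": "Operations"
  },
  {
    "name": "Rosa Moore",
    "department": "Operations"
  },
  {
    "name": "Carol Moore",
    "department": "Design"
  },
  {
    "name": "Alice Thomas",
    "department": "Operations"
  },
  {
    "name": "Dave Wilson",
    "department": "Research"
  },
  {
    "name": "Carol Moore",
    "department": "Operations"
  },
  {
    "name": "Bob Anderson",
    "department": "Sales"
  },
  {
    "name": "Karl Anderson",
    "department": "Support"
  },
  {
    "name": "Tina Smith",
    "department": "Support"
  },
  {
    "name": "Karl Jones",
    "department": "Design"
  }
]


Counting 'department' values across 11 records:

  Operations: 5 #####
  Design: 2 ##
  Support: 2 ##
  Research: 1 #
  Sales: 1 #

Most common: Operations (5 times)

Operations (5 times)


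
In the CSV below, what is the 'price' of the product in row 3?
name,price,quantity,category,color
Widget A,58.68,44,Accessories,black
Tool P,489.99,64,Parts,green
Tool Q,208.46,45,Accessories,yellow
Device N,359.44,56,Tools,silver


Query: Row 3 ('Tool Q'), column 'price'
Value: 208.46

208.46


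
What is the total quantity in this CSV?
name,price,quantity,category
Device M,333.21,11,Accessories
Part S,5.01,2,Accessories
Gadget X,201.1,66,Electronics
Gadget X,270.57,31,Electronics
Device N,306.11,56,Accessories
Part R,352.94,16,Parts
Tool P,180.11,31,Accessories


Computing total quantity:
Values: [11, 2, 66, 31, 56, 16, 31]
Sum = 213

213


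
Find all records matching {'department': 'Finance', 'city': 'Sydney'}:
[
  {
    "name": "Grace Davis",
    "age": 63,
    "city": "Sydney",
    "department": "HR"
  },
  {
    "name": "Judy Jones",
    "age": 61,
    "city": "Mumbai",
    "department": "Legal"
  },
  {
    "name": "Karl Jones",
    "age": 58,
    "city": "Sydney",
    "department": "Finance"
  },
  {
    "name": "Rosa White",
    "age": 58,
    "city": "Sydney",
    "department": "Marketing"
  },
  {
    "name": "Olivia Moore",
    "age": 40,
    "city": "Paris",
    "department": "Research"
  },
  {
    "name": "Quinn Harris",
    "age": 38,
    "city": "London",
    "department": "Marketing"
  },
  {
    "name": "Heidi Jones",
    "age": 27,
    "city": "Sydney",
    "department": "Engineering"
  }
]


Search criteria: {'department': 'Finance', 'city': 'Sydney'}

Checking 7 records:
  Grace Davis: {department: HR, city: Sydney}
  Judy Jones: {department: Legal, city: Mumbai}
  Karl Jones: {department: Finance, city: Sydney} <-- MATCH
  Rosa White: {department: Marketing, city: Sydney}
  Olivia Moore: {department: Research, city: Paris}
  Quinn Harris: {department: Marketing, city: London}
  Heidi Jones: {department: Engineering, city: Sydney}

Matches: ["Karl Jones"]

["Karl Jones"]


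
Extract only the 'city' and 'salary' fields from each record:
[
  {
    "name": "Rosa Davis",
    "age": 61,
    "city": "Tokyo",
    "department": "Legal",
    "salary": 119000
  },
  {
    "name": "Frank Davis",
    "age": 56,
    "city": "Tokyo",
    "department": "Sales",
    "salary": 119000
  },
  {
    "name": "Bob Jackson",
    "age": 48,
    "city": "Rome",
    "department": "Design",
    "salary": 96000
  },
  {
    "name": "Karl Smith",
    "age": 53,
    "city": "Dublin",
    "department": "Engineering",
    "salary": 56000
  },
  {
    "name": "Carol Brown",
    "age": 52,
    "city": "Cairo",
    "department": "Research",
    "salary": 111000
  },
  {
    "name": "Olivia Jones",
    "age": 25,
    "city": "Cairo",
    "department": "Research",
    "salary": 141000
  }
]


Original: 6 records with fields: name, age, city, department, salary
Keep: ['city', 'salary']
Drop: ['name', 'age', 'department']
Result: 6 records, 2 fields each

[
  {
    "city": "Tokyo",
    "salary": 119000
  },
  {
    "city": "Tokyo",
    "salary": 119000
  },
  {
    "city": "Rome",
    "salary": 96000
  },
  {
    "city": "Dublin",
    "salary": 56000
  },
  {
    "city": "Cairo",
    "salary": 111000
  },
  {
    "city": "Cairo",
    "salary": 141000
  }
]


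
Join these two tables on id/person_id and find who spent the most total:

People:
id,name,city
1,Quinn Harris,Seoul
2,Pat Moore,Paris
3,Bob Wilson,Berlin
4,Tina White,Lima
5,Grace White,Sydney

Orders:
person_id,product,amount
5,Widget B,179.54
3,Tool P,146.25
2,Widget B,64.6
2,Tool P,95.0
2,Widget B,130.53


Join on: people.id = orders.person_id

Joined rows:
  Grace White (Sydney) bought Widget B for $179.54
  Bob Wilson (Berlin) bought Tool P for $146.25
  Pat Moore (Paris) bought Widget B for $64.6
  Pat Moore (Paris) bought Tool P for $95.0
  Pat Moore (Paris) bought Widget B for $130.53

Total per person:
  Pat Moore: $290.13
  Grace White: $179.54
  Bob Wilson: $146.25

Top spender: Pat Moore ($290.13)

Pat Moore ($290.13)


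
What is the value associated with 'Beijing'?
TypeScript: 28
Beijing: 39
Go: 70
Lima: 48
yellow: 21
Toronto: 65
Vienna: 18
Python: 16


Looking up key 'Beijing'
Value: 39

39


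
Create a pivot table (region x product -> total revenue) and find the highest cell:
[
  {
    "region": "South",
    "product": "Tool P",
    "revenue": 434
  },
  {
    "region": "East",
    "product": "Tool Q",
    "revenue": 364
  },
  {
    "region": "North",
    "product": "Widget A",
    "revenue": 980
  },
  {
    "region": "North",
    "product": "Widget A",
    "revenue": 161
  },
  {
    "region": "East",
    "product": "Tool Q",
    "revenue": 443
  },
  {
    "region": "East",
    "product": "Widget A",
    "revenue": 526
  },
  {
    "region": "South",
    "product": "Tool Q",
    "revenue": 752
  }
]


Pivot: region (rows) x product (columns) -> total revenue

     Tool P        Tool Q        Widget A    
East             0           807           526  
North            0             0          1141  
South          434           752             0  

Highest: North / Widget A = $1141

North / Widget A = $1141


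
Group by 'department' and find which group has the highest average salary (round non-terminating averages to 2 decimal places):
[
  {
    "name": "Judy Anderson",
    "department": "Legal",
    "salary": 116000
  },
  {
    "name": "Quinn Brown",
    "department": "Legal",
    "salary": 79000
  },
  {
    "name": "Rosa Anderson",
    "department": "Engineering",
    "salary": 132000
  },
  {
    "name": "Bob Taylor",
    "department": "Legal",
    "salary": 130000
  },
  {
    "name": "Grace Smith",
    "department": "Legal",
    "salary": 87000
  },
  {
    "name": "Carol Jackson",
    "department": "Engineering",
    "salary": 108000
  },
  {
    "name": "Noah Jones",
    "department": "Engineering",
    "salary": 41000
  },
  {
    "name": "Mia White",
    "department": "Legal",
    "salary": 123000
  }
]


Group by: department

Groups:
  Engineering: 3 people, avg salary = 281000/3 ≈ $93666.67
  Legal: 5 people, avg salary = 535000/5 = $107000

Highest average salary: Legal ($107000)

Legal ($107000)


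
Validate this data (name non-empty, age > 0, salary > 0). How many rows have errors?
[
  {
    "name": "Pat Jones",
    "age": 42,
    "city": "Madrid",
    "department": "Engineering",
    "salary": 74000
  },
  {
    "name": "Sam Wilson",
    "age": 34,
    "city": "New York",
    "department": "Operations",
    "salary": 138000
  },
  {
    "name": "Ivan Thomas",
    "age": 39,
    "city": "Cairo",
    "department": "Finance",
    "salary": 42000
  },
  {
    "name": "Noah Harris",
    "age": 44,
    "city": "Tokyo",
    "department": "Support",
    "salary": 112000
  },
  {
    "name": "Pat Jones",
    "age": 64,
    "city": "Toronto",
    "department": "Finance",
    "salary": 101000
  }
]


Validating 5 records:
Rules: name non-empty, age > 0, salary > 0

  Row 1 (Pat Jones): OK
  Row 2 (Sam Wilson): OK
  Row 3 (Ivan Thomas): OK
  Row 4 (Noah Harris): OK
  Row 5 (Pat Jones): OK

Total errors: 0

0 errors


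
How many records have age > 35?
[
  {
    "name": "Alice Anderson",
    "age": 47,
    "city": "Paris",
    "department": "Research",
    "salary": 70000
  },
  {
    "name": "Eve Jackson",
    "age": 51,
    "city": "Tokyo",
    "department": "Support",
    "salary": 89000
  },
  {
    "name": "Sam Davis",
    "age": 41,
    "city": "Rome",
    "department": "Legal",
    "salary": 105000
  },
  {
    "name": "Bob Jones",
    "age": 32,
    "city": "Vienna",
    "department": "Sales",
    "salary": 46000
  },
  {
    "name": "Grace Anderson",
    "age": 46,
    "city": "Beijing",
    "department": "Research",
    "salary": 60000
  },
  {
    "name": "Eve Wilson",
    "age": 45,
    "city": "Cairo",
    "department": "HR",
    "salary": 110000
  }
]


Data: 6 records
Condition: age > 35

Checking each record:
  Alice Anderson: 47 MATCH
  Eve Jackson: 51 MATCH
  Sam Davis: 41 MATCH
  Bob Jones: 32
  Grace Anderson: 46 MATCH
  Eve Wilson: 45 MATCH

Count: 5

5


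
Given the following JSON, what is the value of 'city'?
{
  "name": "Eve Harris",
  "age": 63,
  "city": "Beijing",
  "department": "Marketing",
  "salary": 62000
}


Looking up field 'city'
Value: Beijing

Beijing


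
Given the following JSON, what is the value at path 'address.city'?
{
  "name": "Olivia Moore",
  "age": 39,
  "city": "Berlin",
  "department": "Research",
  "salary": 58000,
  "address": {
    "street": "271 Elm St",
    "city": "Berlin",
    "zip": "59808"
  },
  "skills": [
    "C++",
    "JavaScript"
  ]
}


Query: address.city
Path: address -> city
Value: Berlin

Berlin


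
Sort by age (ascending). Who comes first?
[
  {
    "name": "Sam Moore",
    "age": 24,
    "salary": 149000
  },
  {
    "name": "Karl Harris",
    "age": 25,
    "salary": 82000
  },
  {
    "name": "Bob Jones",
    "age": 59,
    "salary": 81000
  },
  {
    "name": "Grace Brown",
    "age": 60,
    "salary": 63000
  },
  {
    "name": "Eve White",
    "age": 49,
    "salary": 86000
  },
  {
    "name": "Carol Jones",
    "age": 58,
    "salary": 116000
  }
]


Sort by: age (ascending)

Sorted order:
  1. Sam Moore (age = 24)
  2. Karl Harris (age = 25)
  3. Eve White (age = 49)
  4. Carol Jones (age = 58)
  5. Bob Jones (age = 59)
  6. Grace Brown (age = 60)

First: Sam Moore

Sam Moore


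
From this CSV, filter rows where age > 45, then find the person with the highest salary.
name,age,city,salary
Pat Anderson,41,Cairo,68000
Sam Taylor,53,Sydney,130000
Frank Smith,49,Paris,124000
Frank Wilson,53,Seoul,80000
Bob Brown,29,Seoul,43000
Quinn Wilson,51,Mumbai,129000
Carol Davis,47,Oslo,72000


Filter: age > 45
Sort by: salary (descending)

Filtered records (5):
  Sam Taylor, age 53, salary $130000
  Quinn Wilson, age 51, salary $129000
  Frank Smith, age 49, salary $124000
  Frank Wilson, age 53, salary $80000
  Carol Davis, age 47, salary $72000

Highest salary: Sam Taylor ($130000)

Sam Taylor


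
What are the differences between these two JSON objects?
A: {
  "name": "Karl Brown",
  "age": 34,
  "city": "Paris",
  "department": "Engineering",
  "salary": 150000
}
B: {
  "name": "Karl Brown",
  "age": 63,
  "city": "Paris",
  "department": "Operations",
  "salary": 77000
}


Comparing each field (in key order):
  name: same
  age: DIFFERENT
  city: same
  department: DIFFERENT
  salary: DIFFERENT
Differences:
  age: 34 -> 63
  department: Engineering -> Operations
  salary: 150000 -> 77000

3 field(s) changed

3 changes: age, department, salary


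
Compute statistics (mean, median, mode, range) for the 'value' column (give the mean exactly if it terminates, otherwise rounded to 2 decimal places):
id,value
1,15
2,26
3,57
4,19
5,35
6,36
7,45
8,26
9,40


Data: [15, 26, 57, 19, 35, 36, 45, 26, 40]
Count: 9
Sum: 299
Mean: 299/9 ≈ 33.22 (rounded to 2 decimal places)
Sorted: [15, 19, 26, 26, 35, 36, 40, 45, 57]
Median: 35.0
Mode: 26 (2 times)
Range: 57 - 15 = 42
Min: 15, Max: 57

mean≈33.22, median=35.0, mode=26, range=42


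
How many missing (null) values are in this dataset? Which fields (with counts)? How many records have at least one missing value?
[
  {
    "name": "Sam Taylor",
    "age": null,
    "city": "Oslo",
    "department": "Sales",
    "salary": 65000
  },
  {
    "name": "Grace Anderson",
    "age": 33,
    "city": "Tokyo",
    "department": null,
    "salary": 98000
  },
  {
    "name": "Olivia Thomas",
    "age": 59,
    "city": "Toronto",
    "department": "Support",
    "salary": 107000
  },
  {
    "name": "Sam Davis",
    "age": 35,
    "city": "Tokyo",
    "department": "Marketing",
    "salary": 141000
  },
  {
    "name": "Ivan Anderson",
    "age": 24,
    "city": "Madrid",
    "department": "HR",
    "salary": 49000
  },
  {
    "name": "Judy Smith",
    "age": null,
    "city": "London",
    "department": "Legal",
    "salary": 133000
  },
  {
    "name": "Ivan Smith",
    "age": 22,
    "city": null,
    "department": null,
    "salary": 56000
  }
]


Checking for missing (null) values in 7 records:

  Sam Taylor: age
  Grace Anderson: department
  Olivia Thomas: complete
  Sam Davis: complete
  Ivan Anderson: complete
  Judy Smith: age
  Ivan Smith: city, department

Per field:
  name: 0 missing
  age: 2 missing
  city: 1 missing
  department: 2 missing
  salary: 0 missing

Total missing values: 5
Records with any missing: 4

5 missing values (age: 2, city: 1, department: 2); 4 incomplete records


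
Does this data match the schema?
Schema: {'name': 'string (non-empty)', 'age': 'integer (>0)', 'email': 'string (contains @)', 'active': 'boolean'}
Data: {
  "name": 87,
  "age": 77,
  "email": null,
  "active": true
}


Validating each field against schema:
  name: FAIL (87 is not a string)
  age: OK (positive integer)
  email: FAIL (null is not a string)
  active: OK (boolean)

Result: INVALID (2 errors: name, email)

INVALID (2 errors: name, email)


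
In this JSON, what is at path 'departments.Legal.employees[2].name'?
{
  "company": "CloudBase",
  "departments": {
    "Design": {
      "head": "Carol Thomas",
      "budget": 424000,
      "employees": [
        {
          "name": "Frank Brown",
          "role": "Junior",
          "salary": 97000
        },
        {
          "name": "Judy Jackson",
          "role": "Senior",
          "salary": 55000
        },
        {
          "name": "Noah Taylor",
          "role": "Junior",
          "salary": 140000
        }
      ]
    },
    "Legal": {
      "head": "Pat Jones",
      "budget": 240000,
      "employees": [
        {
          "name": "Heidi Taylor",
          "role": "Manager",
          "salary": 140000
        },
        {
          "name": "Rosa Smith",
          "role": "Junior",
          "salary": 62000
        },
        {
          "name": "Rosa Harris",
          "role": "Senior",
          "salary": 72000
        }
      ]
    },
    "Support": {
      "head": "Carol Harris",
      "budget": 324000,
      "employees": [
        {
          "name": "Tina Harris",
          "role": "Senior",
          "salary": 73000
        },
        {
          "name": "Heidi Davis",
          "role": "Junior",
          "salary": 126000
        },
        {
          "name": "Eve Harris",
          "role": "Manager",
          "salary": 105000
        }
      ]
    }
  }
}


Path: departments.Legal.employees[2].name

Navigate:
  -> departments
  -> Legal
  -> employees[2].name = 'Rosa Harris'

Rosa Harris


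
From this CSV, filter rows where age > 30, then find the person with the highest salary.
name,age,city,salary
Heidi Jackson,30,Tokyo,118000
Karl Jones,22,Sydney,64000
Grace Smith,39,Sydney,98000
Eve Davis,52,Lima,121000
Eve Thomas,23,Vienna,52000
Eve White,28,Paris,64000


Filter: age > 30
Sort by: salary (descending)

Filtered records (2):
  Eve Davis, age 52, salary $121000
  Grace Smith, age 39, salary $98000

Highest salary: Eve Davis ($121000)

Eve Davis


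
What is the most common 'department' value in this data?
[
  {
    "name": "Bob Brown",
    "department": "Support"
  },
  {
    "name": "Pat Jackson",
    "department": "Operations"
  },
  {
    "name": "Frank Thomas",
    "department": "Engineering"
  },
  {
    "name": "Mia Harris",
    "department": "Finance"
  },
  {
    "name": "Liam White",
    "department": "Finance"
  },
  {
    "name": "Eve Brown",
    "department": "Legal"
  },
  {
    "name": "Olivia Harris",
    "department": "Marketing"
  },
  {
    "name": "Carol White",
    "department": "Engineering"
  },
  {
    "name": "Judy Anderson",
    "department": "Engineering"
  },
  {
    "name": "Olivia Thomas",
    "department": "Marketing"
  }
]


Counting 'department' values across 10 records:

  Engineering: 3 ###
  Finance: 2 ##
  Marketing: 2 ##
  Support: 1 #
  Operations: 1 #
  Legal: 1 #

Most common: Engineering (3 times)

Engineering (3 times)


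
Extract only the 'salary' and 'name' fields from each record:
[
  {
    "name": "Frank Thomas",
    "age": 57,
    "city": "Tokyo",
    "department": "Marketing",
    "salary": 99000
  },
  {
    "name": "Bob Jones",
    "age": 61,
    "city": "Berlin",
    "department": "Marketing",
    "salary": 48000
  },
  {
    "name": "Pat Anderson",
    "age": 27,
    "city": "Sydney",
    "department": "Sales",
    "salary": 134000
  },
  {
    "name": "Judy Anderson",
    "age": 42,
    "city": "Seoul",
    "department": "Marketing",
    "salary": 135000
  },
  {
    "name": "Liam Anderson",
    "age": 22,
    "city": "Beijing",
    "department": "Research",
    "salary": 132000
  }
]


Original: 5 records with fields: name, age, city, department, salary
Keep: ['salary', 'name']
Drop: ['age', 'city', 'department']
Result: 5 records, 2 fields each

[
  {
    "salary": 99000,
    "name": "Frank Thomas"
  },
  {
    "salary": 48000,
    "name": "Bob Jones"
  },
  {
    "salary": 134000,
    "name": "Pat Anderson"
  },
  {
    "salary": 135000,
    "name": "Judy Anderson"
  },
  {
    "salary": 132000,
    "name": "Liam Anderson"
  }
]


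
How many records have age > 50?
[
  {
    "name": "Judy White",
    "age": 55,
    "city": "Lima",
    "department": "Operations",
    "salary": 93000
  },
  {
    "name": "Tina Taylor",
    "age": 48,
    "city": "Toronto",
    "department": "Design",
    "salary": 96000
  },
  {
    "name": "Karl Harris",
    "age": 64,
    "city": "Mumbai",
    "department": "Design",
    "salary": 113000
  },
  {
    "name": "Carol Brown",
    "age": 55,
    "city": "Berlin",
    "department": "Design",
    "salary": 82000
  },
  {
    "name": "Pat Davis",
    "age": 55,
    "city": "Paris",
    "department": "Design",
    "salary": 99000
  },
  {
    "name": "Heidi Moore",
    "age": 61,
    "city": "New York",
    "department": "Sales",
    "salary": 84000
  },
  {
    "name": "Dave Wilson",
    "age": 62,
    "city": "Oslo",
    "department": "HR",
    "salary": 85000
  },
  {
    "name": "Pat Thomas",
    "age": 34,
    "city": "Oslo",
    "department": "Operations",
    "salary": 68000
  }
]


Data: 8 records
Condition: age > 50

Checking each record:
  Judy White: 55 MATCH
  Tina Taylor: 48
  Karl Harris: 64 MATCH
  Carol Brown: 55 MATCH
  Pat Davis: 55 MATCH
  Heidi Moore: 61 MATCH
  Dave Wilson: 62 MATCH
  Pat Thomas: 34

Count: 6

6


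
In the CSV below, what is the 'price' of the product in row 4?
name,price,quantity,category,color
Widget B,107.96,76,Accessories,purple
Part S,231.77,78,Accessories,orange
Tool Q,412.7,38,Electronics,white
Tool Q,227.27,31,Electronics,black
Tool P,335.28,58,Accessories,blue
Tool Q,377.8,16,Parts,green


Query: Row 4 ('Tool Q'), column 'price'
Value: 227.27

227.27


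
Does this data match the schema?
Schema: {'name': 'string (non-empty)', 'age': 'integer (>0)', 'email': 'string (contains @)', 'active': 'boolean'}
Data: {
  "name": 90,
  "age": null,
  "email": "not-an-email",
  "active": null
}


Validating each field against schema:
  name: FAIL (90 is not a string)
  age: FAIL (null is not an integer)
  email: FAIL ("not-an-email" does not contain @)
  active: FAIL (null is not a boolean)

Result: INVALID (4 errors: name, age, email, active)

INVALID (4 errors: name, age, email, active)


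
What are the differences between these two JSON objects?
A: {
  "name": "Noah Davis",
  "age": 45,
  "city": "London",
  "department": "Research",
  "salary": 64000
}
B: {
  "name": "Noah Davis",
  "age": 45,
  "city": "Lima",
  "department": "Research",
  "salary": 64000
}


Comparing each field (in key order):
  name: same
  age: same
  city: DIFFERENT
  department: same
  salary: same
Differences:
  city: London -> Lima

1 field(s) changed

1 change: city


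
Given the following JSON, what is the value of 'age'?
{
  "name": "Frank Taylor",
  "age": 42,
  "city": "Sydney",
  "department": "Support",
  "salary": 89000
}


Looking up field 'age'
Value: 42

42


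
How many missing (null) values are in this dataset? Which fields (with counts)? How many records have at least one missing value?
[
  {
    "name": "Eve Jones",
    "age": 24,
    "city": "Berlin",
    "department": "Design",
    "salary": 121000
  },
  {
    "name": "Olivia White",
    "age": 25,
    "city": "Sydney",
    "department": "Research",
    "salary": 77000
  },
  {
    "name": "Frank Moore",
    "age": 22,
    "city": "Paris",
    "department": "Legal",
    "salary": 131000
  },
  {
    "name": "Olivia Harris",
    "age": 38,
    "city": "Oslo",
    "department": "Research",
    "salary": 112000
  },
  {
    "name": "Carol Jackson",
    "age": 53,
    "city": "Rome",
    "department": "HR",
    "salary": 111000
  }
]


Checking for missing (null) values in 5 records:

  Eve Jones: complete
  Olivia White: complete
  Frank Moore: complete
  Olivia Harris: complete
  Carol Jackson: complete

Per field:
  name: 0 missing
  age: 0 missing
  city: 0 missing
  department: 0 missing
  salary: 0 missing

Total missing values: 0
Records with any missing: 0

0 missing values (none); 0 incomplete records


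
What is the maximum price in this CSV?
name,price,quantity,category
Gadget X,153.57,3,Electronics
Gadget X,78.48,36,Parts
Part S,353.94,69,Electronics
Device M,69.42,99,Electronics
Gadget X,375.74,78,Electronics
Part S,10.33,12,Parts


Computing maximum price:
Values: [153.57, 78.48, 353.94, 69.42, 375.74, 10.33]
Max = 375.74

375.74


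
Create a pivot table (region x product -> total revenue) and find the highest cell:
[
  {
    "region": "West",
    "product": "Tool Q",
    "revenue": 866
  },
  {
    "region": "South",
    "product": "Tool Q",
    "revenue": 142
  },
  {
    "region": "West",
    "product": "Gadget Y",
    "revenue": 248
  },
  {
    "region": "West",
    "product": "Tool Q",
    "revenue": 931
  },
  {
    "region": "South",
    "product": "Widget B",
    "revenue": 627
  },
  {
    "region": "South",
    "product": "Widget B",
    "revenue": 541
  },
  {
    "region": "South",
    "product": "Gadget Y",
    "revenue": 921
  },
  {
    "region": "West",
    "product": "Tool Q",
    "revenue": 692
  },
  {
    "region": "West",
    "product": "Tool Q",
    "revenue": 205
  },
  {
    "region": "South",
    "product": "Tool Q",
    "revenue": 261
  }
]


Pivot: region (rows) x product (columns) -> total revenue

     Gadget Y      Tool Q        Widget B    
South          921           403          1168  
West           248          2694             0  

Highest: West / Tool Q = $2694

West / Tool Q = $2694


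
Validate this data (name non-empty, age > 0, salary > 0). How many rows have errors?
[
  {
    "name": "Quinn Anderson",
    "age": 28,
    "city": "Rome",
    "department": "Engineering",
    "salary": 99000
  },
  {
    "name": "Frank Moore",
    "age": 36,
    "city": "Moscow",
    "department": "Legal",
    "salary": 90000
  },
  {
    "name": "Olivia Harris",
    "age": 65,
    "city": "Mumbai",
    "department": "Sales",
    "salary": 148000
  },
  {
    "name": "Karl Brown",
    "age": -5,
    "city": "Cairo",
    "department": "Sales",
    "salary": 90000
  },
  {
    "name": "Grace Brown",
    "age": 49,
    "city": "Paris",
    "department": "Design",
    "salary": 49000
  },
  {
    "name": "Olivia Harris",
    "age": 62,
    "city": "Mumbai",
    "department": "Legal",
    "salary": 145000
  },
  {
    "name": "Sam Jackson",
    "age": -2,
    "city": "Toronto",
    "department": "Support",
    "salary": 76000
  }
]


Validating 7 records:
Rules: name non-empty, age > 0, salary > 0

  Row 1 (Quinn Anderson): OK
  Row 2 (Frank Moore): OK
  Row 3 (Olivia Harris): OK
  Row 4 (Karl Brown): negative age: -5
  Row 5 (Grace Brown): OK
  Row 6 (Olivia Harris): OK
  Row 7 (Sam Jackson): negative age: -2

Total errors: 2

2 errors


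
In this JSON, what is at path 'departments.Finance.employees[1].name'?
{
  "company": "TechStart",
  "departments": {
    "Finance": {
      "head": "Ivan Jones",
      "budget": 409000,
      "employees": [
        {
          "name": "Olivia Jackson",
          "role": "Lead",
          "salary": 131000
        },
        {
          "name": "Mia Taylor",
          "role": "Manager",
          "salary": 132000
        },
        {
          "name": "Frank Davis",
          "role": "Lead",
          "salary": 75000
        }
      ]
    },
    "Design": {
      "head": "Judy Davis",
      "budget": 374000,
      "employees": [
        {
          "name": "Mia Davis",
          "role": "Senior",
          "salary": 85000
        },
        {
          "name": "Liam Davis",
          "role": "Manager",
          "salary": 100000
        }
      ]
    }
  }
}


Path: departments.Finance.employees[1].name

Navigate:
  -> departments
  -> Finance
  -> employees[1].name = 'Mia Taylor'

Mia Taylor


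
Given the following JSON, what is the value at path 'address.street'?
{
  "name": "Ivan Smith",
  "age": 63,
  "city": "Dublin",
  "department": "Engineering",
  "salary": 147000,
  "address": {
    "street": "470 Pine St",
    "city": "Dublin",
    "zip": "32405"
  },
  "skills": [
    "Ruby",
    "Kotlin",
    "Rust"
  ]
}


Query: address.street
Path: address -> street
Value: 470 Pine St

470 Pine St


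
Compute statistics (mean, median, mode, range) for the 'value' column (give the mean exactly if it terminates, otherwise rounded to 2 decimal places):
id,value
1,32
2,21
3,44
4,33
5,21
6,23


Data: [32, 21, 44, 33, 21, 23]
Count: 6
Sum: 174
Mean: 174/6 = 29
Sorted: [21, 21, 23, 32, 33, 44]
Median: 27.5
Mode: 21 (2 times)
Range: 44 - 21 = 23
Min: 21, Max: 44

mean=29, median=27.5, mode=21, range=23


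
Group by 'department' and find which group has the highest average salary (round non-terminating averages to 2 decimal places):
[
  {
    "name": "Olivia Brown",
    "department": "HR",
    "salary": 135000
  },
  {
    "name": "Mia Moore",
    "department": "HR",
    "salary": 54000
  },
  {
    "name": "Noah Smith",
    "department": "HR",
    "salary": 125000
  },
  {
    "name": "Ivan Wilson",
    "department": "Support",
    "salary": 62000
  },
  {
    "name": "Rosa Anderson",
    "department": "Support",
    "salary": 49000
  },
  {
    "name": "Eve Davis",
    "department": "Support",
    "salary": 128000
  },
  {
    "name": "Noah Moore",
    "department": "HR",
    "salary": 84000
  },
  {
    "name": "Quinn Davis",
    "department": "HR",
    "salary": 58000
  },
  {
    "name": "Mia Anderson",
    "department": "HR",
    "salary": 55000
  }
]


Group by: department

Groups:
  HR: 6 people, avg salary = 511000/6 ≈ $85166.67
  Support: 3 people, avg salary = 239000/3 ≈ $79666.67

Highest average salary: HR (≈$85166.67)

HR (≈$85166.67)


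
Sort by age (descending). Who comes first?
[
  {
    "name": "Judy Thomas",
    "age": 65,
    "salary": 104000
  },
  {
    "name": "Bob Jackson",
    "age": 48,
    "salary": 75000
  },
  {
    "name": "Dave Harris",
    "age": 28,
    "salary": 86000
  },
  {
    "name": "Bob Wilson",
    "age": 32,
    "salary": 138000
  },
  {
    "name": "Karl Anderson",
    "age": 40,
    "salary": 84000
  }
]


Sort by: age (descending)

Sorted order:
  1. Judy Thomas (age = 65)
  2. Bob Jackson (age = 48)
  3. Karl Anderson (age = 40)
  4. Bob Wilson (age = 32)
  5. Dave Harris (age = 28)

First: Judy Thomas

Judy Thomas


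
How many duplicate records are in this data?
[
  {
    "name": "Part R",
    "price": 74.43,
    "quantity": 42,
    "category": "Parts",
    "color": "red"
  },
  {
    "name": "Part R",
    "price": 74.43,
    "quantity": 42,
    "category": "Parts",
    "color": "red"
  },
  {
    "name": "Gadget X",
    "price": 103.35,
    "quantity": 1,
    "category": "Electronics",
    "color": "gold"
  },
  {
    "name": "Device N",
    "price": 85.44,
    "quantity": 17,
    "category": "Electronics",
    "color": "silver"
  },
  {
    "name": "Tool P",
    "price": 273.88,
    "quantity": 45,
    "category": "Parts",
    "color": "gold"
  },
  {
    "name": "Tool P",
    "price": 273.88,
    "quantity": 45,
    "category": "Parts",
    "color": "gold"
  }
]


Checking 6 records for duplicates:

  Row 1: Part R ($74.43, qty 42)
  Row 2: Part R ($74.43, qty 42) <-- DUPLICATE
  Row 3: Gadget X ($103.35, qty 1)
  Row 4: Device N ($85.44, qty 17)
  Row 5: Tool P ($273.88, qty 45)
  Row 6: Tool P ($273.88, qty 45) <-- DUPLICATE

Duplicates found: 2
Unique records: 4

2 duplicates, 4 unique


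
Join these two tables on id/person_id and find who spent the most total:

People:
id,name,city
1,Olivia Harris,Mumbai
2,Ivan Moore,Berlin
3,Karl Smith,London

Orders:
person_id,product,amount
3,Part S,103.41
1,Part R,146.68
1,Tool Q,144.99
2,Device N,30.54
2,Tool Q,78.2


Join on: people.id = orders.person_id

Joined rows:
  Karl Smith (London) bought Part S for $103.41
  Olivia Harris (Mumbai) bought Part R for $146.68
  Olivia Harris (Mumbai) bought Tool Q for $144.99
  Ivan Moore (Berlin) bought Device N for $30.54
  Ivan Moore (Berlin) bought Tool Q for $78.2

Total per person:
  Olivia Harris: $291.67
  Ivan Moore: $108.74
  Karl Smith: $103.41

Top spender: Olivia Harris ($291.67)

Olivia Harris ($291.67)


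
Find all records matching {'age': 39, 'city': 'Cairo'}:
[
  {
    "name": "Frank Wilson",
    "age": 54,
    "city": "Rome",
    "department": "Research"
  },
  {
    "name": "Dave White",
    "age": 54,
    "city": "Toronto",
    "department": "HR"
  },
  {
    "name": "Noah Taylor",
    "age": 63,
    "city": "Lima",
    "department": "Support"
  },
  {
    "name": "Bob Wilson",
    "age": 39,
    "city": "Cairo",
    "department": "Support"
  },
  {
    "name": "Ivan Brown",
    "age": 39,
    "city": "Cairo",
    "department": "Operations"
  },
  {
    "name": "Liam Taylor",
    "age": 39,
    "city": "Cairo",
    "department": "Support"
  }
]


Search criteria: {'age': 39, 'city': 'Cairo'}

Checking 6 records:
  Frank Wilson: {age: 54, city: Rome}
  Dave White: {age: 54, city: Toronto}
  Noah Taylor: {age: 63, city: Lima}
  Bob Wilson: {age: 39, city: Cairo} <-- MATCH
  Ivan Brown: {age: 39, city: Cairo} <-- MATCH
  Liam Taylor: {age: 39, city: Cairo} <-- MATCH

Matches: ["Bob Wilson", "Ivan Brown", "Liam Taylor"]

["Bob Wilson", "Ivan Brown", "Liam Taylor"]


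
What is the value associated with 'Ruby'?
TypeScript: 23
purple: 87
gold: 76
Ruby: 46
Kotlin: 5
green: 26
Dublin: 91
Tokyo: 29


Looking up key 'Ruby'
Value: 46

46


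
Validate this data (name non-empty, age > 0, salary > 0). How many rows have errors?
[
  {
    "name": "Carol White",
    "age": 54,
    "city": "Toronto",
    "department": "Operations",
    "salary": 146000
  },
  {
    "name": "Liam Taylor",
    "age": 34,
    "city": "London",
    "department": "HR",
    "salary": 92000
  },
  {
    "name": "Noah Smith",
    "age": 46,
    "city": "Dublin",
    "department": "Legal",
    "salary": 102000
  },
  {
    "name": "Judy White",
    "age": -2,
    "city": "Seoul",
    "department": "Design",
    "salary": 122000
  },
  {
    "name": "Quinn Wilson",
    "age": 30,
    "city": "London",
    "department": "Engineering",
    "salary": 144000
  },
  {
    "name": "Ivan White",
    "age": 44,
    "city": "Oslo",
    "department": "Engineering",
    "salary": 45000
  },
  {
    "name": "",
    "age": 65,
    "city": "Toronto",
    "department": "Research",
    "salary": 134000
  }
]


Validating 7 records:
Rules: name non-empty, age > 0, salary > 0

  Row 1 (Carol White): OK
  Row 2 (Liam Taylor): OK
  Row 3 (Noah Smith): OK
  Row 4 (Judy White): negative age: -2
  Row 5 (Quinn Wilson): OK
  Row 6 (Ivan White): OK
  Row 7 (???): empty name

Total errors: 2

2 errors


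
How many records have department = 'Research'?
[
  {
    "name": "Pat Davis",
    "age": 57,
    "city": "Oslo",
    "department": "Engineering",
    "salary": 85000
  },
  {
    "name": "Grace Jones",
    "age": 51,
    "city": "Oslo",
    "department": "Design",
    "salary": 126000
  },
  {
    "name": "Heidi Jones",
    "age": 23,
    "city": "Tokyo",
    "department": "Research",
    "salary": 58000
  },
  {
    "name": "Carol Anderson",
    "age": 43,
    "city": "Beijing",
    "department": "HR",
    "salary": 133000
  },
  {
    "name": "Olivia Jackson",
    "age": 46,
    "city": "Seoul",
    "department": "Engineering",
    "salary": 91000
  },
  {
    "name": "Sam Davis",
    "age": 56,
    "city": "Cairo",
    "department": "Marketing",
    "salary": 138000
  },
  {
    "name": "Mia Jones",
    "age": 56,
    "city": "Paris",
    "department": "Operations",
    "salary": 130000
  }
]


Data: 7 records
Condition: department = 'Research'

Checking each record:
  Pat Davis: Engineering
  Grace Jones: Design
  Heidi Jones: Research MATCH
  Carol Anderson: HR
  Olivia Jackson: Engineering
  Sam Davis: Marketing
  Mia Jones: Operations

Count: 1

1


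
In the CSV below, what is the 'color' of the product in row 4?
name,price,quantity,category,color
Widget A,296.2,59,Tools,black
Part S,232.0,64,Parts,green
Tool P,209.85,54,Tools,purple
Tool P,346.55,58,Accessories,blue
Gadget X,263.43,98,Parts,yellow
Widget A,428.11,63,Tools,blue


Query: Row 4 ('Tool P'), column 'color'
Value: blue

blue


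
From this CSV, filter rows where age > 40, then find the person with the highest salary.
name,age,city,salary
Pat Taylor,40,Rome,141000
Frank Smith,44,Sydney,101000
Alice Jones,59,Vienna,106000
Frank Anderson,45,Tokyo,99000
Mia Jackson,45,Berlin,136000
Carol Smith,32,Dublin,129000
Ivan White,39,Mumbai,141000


Filter: age > 40
Sort by: salary (descending)

Filtered records (4):
  Mia Jackson, age 45, salary $136000
  Alice Jones, age 59, salary $106000
  Frank Smith, age 44, salary $101000
  Frank Anderson, age 45, salary $99000

Highest salary: Mia Jackson ($136000)

Mia Jackson


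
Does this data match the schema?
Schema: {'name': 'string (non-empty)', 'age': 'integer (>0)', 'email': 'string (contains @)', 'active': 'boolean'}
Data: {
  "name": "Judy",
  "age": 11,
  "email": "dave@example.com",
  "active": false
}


Validating each field against schema:
  name: OK (non-empty string)
  age: OK (positive integer)
  email: OK (string with @)
  active: OK (boolean)

Result: VALID

VALID


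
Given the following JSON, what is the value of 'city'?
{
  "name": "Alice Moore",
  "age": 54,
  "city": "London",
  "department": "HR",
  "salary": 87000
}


Looking up field 'city'
Value: London

London


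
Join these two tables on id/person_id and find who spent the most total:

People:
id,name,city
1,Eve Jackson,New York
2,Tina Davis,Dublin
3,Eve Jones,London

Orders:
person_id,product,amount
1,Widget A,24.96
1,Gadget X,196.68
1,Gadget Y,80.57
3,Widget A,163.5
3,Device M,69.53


Join on: people.id = orders.person_id

Joined rows:
  Eve Jackson (New York) bought Widget A for $24.96
  Eve Jackson (New York) bought Gadget X for $196.68
  Eve Jackson (New York) bought Gadget Y for $80.57
  Eve Jones (London) bought Widget A for $163.5
  Eve Jones (London) bought Device M for $69.53

Total per person:
  Eve Jackson: $302.21
  Eve Jones: $233.03

Top spender: Eve Jackson ($302.21)

Eve Jackson ($302.21)


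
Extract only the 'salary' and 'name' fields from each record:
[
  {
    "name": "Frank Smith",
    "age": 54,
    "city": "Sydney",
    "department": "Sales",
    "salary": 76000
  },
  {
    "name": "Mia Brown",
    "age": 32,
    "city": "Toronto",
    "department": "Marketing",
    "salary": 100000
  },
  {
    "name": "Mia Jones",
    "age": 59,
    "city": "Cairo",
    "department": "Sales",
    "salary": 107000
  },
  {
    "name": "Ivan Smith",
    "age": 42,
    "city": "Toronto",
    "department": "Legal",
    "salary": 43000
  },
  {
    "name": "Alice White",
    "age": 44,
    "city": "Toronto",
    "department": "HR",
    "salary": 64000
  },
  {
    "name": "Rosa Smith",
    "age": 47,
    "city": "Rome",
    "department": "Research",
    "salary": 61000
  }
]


Original: 6 records with fields: name, age, city, department, salary
Keep: ['salary', 'name']
Drop: ['age', 'city', 'department']
Result: 6 records, 2 fields each

[
  {
    "salary": 76000,
    "name": "Frank Smith"
  },
  {
    "salary": 100000,
    "name": "Mia Brown"
  },
  {
    "salary": 107000,
    "name": "Mia Jones"
  },
  {
    "salary": 43000,
    "name": "Ivan Smith"
  },
  {
    "salary": 64000,
    "name": "Alice White"
  },
  {
    "salary": 61000,
    "name": "Rosa Smith"
  }
]


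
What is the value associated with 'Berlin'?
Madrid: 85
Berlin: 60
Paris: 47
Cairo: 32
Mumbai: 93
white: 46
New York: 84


Looking up key 'Berlin'
Value: 60

60


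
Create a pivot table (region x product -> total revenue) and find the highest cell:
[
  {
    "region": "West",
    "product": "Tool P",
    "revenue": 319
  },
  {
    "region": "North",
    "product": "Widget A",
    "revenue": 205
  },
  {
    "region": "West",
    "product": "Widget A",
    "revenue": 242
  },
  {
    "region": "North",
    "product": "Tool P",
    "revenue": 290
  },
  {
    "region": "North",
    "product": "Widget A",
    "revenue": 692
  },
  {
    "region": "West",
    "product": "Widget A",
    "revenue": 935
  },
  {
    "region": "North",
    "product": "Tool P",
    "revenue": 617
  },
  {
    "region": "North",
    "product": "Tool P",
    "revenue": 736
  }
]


Pivot: region (rows) x product (columns) -> total revenue

     Tool P        Widget A    
North         1643           897  
West           319          1177  

Highest: North / Tool P = $1643

North / Tool P = $1643


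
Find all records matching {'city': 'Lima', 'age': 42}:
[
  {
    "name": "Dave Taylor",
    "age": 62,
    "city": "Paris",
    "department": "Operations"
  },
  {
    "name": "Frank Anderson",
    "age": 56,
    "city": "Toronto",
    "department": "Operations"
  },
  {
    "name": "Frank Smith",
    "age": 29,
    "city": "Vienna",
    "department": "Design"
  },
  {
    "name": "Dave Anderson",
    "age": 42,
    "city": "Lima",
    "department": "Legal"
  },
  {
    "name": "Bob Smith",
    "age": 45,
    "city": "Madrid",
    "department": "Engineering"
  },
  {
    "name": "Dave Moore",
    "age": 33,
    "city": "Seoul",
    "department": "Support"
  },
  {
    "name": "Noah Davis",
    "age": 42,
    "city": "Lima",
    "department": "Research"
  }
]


Search criteria: {'city': 'Lima', 'age': 42}

Checking 7 records:
  Dave Taylor: {city: Paris, age: 62}
  Frank Anderson: {city: Toronto, age: 56}
  Frank Smith: {city: Vienna, age: 29}
  Dave Anderson: {city: Lima, age: 42} <-- MATCH
  Bob Smith: {city: Madrid, age: 45}
  Dave Moore: {city: Seoul, age: 33}
  Noah Davis: {city: Lima, age: 42} <-- MATCH

Matches: ["Dave Anderson", "Noah Davis"]

["Dave Anderson", "Noah Davis"]
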